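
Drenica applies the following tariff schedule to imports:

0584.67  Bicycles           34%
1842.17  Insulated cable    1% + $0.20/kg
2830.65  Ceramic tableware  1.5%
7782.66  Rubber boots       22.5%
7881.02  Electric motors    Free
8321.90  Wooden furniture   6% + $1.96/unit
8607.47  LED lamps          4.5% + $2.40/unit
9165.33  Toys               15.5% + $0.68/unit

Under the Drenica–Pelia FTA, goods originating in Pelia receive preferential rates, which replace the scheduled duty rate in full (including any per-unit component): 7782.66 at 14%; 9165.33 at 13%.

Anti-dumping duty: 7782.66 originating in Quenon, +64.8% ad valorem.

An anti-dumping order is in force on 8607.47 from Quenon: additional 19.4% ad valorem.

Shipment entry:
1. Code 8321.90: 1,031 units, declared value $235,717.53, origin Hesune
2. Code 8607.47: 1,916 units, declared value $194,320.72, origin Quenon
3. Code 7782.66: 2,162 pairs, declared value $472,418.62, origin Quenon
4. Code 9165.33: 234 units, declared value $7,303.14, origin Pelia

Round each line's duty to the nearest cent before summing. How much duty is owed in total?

Line 1 (8321.90, Hesune, 1,031 units, $235,717.53):
Base rate for 8321.90 is 6% + $1.96/unit.
Duty = $235,717.53 × 6% + 1,031 × $1.96 = $16,163.81.
Line 2 (8607.47, Quenon, 1,916 units, $194,320.72):
Base rate for 8607.47 is 4.5% + $2.40/unit.
Additional duty on 8607.47 from Quenon: +19.4%. Applied ad valorem rate: 4.5% + 19.4% = 23.9%.
Duty = $194,320.72 × 23.9% + 1,916 × $2.40 = $51,041.05.
Line 3 (7782.66, Quenon, 2,162 pairs, $472,418.62):
Base rate for 7782.66 is 22.5%.
7782.66 has an FTA preferential rate, but origin Quenon is not Pelia; base rate stands.
Additional duty on 7782.66 from Quenon: +64.8%. Applied ad valorem rate: 22.5% + 64.8% = 87.3%.
Duty = $472,418.62 × 87.3% = $412,421.46.
Line 4 (9165.33, Pelia, 234 units, $7,303.14):
Base rate for 9165.33 is 15.5% + $0.68/unit.
Origin Pelia qualifies under the Drenica–Pelia agreement and 9165.33 is covered: preferential rate 13% applies instead.
Duty = $7,303.14 × 13% = $949.41.
Total = $16,163.81 + $51,041.05 + $412,421.46 + $949.41 = $480,575.73.

$480,575.73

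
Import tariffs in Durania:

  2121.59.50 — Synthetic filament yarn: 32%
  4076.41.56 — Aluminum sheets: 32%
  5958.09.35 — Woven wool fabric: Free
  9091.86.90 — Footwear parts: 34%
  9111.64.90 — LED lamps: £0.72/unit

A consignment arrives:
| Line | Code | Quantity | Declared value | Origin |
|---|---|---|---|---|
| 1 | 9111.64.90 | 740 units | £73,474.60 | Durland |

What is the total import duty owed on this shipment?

£532.80

Line 1 (9111.64.90, Durland, 740 units, £73,474.60):
Base rate for 9111.64.90 is £0.72/unit.
Duty = 740 × £0.72 = £532.80.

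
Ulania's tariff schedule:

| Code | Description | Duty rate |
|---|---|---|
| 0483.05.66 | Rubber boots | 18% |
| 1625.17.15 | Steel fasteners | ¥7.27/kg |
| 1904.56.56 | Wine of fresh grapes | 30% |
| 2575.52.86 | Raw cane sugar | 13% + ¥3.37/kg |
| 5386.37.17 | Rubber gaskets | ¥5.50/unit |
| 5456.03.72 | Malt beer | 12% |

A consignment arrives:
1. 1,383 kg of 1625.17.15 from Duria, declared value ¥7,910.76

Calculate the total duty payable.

¥10,054.41

Line 1 (1625.17.15, Duria, 1,383 kg, ¥7,910.76):
Base rate for 1625.17.15 is ¥7.27/kg.
Duty = 1,383 × ¥7.27 = ¥10,054.41.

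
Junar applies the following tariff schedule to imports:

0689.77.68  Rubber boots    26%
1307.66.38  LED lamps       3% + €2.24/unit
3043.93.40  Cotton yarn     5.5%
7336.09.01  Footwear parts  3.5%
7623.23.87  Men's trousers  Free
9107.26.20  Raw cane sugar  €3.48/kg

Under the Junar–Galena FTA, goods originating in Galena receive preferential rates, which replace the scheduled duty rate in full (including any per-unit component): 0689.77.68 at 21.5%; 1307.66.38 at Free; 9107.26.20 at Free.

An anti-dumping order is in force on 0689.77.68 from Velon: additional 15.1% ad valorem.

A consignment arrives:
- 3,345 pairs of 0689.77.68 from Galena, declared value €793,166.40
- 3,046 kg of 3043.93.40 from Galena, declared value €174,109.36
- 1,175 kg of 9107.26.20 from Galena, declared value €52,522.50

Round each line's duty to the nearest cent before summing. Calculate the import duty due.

Line 1 (0689.77.68, Galena, 3,345 pairs, €793,166.40):
Base rate for 0689.77.68 is 26%.
Origin Galena qualifies under the Junar–Galena agreement and 0689.77.68 is covered: preferential rate 21.5% applies instead.
The additional-duty order on 0689.77.68 targets Velon, not Galena; it does not apply.
Duty = €793,166.40 × 21.5% = €170,530.78.
Line 2 (3043.93.40, Galena, 3,046 kg, €174,109.36):
Base rate for 3043.93.40 is 5.5%.
Origin Galena is the FTA partner but 3043.93.40 is not on the preference list; base rate stands.
Duty = €174,109.36 × 5.5% = €9,576.01.
Line 3 (9107.26.20, Galena, 1,175 kg, €52,522.50):
Base rate for 9107.26.20 is €3.48/kg.
Origin Galena qualifies under the Junar–Galena agreement and 9107.26.20 is covered: preferential rate Free applies instead.
Duty = €52,522.50 × 0% = €0.00.
Total = €170,530.78 + €9,576.01 + €0.00 = €180,106.79.

€180,106.79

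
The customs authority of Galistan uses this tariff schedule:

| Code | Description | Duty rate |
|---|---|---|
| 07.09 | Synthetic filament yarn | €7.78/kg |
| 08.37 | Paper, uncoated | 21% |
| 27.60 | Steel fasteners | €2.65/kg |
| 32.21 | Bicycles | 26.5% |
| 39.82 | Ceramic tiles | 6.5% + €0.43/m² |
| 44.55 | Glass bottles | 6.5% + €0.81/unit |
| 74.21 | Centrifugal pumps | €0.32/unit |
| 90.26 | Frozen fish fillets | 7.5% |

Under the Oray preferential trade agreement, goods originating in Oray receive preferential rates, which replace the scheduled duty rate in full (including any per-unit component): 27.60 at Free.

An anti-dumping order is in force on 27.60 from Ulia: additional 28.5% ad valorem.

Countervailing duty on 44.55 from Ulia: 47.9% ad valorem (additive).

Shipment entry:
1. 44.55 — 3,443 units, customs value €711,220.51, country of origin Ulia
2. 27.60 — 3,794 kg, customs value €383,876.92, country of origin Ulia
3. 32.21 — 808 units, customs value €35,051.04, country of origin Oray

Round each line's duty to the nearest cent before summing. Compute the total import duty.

Line 1 (44.55, Ulia, 3,443 units, €711,220.51):
Base rate for 44.55 is 6.5% + €0.81/unit.
Additional duty on 44.55 from Ulia: +47.9%. Applied ad valorem rate: 6.5% + 47.9% = 54.4%.
Duty = €711,220.51 × 54.4% + 3,443 × €0.81 = €389,692.79.
Line 2 (27.60, Ulia, 3,794 kg, €383,876.92):
Base rate for 27.60 is €2.65/kg.
27.60 has an FTA preferential rate, but origin Ulia is not Oray; base rate stands.
Additional duty on 27.60 from Ulia: +28.5% ad valorem. Applied ad valorem rate = 28.5%.
Duty = €383,876.92 × 28.5% + 3,794 × €2.65 = €119,459.02.
Line 3 (32.21, Oray, 808 units, €35,051.04):
Base rate for 32.21 is 26.5%.
Origin Oray is the FTA partner but 32.21 is not on the preference list; base rate stands.
Duty = €35,051.04 × 26.5% = €9,288.53.
Total = €389,692.79 + €119,459.02 + €9,288.53 = €518,440.34.

€518,440.34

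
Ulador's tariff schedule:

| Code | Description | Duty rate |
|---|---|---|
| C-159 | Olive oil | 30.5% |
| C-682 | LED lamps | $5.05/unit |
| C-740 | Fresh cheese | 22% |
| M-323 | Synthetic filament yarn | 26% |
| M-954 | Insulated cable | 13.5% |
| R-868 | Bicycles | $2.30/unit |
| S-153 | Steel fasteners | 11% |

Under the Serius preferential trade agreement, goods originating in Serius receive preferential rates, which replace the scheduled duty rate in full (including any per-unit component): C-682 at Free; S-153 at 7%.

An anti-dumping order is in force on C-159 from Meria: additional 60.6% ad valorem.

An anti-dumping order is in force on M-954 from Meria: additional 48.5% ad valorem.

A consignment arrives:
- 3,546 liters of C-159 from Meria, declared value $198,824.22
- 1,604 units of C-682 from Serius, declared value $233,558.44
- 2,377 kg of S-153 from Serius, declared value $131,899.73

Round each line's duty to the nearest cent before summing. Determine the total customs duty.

Line 1 (C-159, Meria, 3,546 liters, $198,824.22):
Base rate for C-159 is 30.5%.
Additional duty on C-159 from Meria: +60.6%. Applied ad valorem rate: 30.5% + 60.6% = 91.1%.
Duty = $198,824.22 × 91.1% = $181,128.86.
Line 2 (C-682, Serius, 1,604 units, $233,558.44):
Base rate for C-682 is $5.05/unit.
Origin Serius qualifies under the Ulador–Serius agreement and C-682 is covered: preferential rate Free applies instead.
Duty = $233,558.44 × 0% = $0.00.
Line 3 (S-153, Serius, 2,377 kg, $131,899.73):
Base rate for S-153 is 11%.
Origin Serius qualifies under the Ulador–Serius agreement and S-153 is covered: preferential rate 7% applies instead.
Duty = $131,899.73 × 7% = $9,232.98.
Total = $181,128.86 + $0.00 + $9,232.98 = $190,361.84.

$190,361.84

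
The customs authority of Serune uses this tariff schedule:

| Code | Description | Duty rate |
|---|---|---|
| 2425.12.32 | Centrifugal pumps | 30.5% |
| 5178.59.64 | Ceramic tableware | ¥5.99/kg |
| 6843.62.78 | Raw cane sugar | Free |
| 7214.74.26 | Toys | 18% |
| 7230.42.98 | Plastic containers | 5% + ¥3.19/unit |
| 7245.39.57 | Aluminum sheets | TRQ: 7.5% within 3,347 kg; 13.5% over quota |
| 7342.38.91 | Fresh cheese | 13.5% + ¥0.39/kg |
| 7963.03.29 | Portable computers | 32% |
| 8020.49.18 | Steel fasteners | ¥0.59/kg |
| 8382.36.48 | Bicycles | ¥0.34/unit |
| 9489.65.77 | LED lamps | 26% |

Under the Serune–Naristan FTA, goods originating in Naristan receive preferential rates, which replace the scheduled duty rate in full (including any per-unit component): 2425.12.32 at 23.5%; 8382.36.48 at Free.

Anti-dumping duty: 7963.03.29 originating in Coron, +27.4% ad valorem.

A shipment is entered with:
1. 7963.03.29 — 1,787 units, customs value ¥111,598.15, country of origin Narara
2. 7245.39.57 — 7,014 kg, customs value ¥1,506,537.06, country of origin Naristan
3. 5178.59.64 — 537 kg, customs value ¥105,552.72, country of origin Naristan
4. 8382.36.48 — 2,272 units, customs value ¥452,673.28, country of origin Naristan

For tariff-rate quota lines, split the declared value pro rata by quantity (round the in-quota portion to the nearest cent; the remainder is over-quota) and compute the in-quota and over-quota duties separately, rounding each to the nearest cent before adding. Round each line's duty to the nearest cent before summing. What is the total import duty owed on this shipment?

¥199,176.42

Line 1 (7963.03.29, Narara, 1,787 units, ¥111,598.15):
Base rate for 7963.03.29 is 32%.
The additional-duty order on 7963.03.29 targets Coron, not Narara; it does not apply.
Duty = ¥111,598.15 × 32% = ¥35,711.41.
Line 2 (7245.39.57, Naristan, 7,014 kg, ¥1,506,537.06):
Code 7245.39.57 is under a tariff-rate quota (threshold 3,347 kg). In-quota: 3,347 kg at 7.5%; over-quota: 3,667 kg at 13.5%.
Pro-rata value split: in-quota = ¥1,506,537.06 × 3,347/7,014 = ¥718,902.13; over-quota = ¥1,506,537.06 − ¥718,902.13 = ¥787,634.93.
In-quota duty = ¥718,902.13 × 7.5% = ¥53,917.66. Over-quota duty = ¥787,634.93 × 13.5% = ¥106,330.72.
Line duty = ¥53,917.66 + ¥106,330.72 = ¥160,248.38.
Line 3 (5178.59.64, Naristan, 537 kg, ¥105,552.72):
Base rate for 5178.59.64 is ¥5.99/kg.
Origin Naristan is the FTA partner but 5178.59.64 is not on the preference list; base rate stands.
Duty = 537 × ¥5.99 = ¥3,216.63.
Line 4 (8382.36.48, Naristan, 2,272 units, ¥452,673.28):
Base rate for 8382.36.48 is ¥0.34/unit.
Origin Naristan qualifies under the Serune–Naristan agreement and 8382.36.48 is covered: preferential rate Free applies instead.
Duty = ¥452,673.28 × 0% = ¥0.00.
Total = ¥35,711.41 + ¥160,248.38 + ¥3,216.63 + ¥0.00 = ¥199,176.42.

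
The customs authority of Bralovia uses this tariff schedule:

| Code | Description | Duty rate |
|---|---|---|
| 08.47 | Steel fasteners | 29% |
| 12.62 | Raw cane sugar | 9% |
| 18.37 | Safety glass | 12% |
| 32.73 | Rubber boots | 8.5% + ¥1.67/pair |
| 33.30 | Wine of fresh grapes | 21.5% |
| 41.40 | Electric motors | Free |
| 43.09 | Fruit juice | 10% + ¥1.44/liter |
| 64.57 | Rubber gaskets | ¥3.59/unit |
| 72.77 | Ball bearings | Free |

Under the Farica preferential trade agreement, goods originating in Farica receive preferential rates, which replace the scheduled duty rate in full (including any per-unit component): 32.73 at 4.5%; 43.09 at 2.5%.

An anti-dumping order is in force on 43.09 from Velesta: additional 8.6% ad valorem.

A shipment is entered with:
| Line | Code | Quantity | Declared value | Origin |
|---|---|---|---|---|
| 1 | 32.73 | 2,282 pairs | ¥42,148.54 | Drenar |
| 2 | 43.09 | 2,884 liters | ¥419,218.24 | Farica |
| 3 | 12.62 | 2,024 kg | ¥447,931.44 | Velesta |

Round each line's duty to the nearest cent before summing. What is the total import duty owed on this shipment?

¥58,187.86

Line 1 (32.73, Drenar, 2,282 pairs, ¥42,148.54):
Base rate for 32.73 is 8.5% + ¥1.67/pair.
32.73 has an FTA preferential rate, but origin Drenar is not Farica; base rate stands.
Duty = ¥42,148.54 × 8.5% + 2,282 × ¥1.67 = ¥7,393.57.
Line 2 (43.09, Farica, 2,884 liters, ¥419,218.24):
Base rate for 43.09 is 10% + ¥1.44/liter.
Origin Farica qualifies under the Bralovia–Farica agreement and 43.09 is covered: preferential rate 2.5% applies instead.
The additional-duty order on 43.09 targets Velesta, not Farica; it does not apply.
Duty = ¥419,218.24 × 2.5% = ¥10,480.46.
Line 3 (12.62, Velesta, 2,024 kg, ¥447,931.44):
Base rate for 12.62 is 9%.
Duty = ¥447,931.44 × 9% = ¥40,313.83.
Total = ¥7,393.57 + ¥10,480.46 + ¥40,313.83 = ¥58,187.86.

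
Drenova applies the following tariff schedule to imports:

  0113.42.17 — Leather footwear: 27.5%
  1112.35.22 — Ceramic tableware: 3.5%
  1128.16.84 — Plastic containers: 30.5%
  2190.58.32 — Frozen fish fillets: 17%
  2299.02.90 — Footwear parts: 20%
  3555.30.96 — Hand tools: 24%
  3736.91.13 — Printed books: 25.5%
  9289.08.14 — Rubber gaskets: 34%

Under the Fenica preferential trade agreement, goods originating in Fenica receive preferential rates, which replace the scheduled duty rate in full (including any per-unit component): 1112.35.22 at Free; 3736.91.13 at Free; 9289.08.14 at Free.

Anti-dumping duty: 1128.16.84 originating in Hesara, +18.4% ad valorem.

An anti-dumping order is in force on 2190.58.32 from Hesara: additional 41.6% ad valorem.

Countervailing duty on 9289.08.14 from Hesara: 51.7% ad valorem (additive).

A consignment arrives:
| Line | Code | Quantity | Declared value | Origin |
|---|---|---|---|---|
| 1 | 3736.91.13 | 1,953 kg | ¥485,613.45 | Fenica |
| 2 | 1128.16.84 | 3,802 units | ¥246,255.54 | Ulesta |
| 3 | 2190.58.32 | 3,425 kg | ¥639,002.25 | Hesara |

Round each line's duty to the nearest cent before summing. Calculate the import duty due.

Line 1 (3736.91.13, Fenica, 1,953 kg, ¥485,613.45):
Base rate for 3736.91.13 is 25.5%.
Origin Fenica qualifies under the Drenova–Fenica agreement and 3736.91.13 is covered: preferential rate Free applies instead.
Duty = ¥485,613.45 × 0% = ¥0.00.
Line 2 (1128.16.84, Ulesta, 3,802 units, ¥246,255.54):
Base rate for 1128.16.84 is 30.5%.
The additional-duty order on 1128.16.84 targets Hesara, not Ulesta; it does not apply.
Duty = ¥246,255.54 × 30.5% = ¥75,107.94.
Line 3 (2190.58.32, Hesara, 3,425 kg, ¥639,002.25):
Base rate for 2190.58.32 is 17%.
Additional duty on 2190.58.32 from Hesara: +41.6%. Applied ad valorem rate: 17% + 41.6% = 58.6%.
Duty = ¥639,002.25 × 58.6% = ¥374,455.32.
Total = ¥0.00 + ¥75,107.94 + ¥374,455.32 = ¥449,563.26.

¥449,563.26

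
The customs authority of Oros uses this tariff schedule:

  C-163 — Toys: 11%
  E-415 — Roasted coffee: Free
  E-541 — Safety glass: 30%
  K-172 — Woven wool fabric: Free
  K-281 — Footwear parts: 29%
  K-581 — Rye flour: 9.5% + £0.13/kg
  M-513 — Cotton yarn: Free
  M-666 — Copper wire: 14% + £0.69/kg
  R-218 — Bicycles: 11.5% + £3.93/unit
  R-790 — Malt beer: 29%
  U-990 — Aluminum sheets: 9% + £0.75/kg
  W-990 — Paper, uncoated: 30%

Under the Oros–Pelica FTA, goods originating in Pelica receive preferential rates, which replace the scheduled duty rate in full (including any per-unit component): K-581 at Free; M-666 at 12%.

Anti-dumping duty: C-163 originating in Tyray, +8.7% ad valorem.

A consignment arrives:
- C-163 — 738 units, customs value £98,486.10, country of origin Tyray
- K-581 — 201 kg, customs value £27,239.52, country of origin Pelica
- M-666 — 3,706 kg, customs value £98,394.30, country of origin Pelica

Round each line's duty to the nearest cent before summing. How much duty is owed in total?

Line 1 (C-163, Tyray, 738 units, £98,486.10):
Base rate for C-163 is 11%.
Additional duty on C-163 from Tyray: +8.7%. Applied ad valorem rate: 11% + 8.7% = 19.7%.
Duty = £98,486.10 × 19.7% = £19,401.76.
Line 2 (K-581, Pelica, 201 kg, £27,239.52):
Base rate for K-581 is 9.5% + £0.13/kg.
Origin Pelica qualifies under the Oros–Pelica agreement and K-581 is covered: preferential rate Free applies instead.
Duty = £27,239.52 × 0% = £0.00.
Line 3 (M-666, Pelica, 3,706 kg, £98,394.30):
Base rate for M-666 is 14% + £0.69/kg.
Origin Pelica qualifies under the Oros–Pelica agreement and M-666 is covered: preferential rate 12% applies instead.
Duty = £98,394.30 × 12% = £11,807.32.
Total = £19,401.76 + £0.00 + £11,807.32 = £31,209.08.

£31,209.08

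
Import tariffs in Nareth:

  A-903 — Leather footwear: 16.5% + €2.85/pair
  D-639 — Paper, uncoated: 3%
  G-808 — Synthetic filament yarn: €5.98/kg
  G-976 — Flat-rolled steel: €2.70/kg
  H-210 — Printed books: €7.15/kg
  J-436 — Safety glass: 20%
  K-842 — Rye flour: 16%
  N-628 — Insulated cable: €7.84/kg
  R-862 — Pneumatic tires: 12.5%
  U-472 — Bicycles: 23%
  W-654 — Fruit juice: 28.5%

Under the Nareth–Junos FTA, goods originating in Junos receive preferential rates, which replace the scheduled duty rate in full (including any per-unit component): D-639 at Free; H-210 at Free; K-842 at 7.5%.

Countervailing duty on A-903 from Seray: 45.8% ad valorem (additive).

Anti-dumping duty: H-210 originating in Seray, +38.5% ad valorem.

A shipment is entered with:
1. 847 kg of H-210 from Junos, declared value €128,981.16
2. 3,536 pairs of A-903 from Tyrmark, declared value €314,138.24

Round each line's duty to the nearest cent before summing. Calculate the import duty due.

€61,910.41

Line 1 (H-210, Junos, 847 kg, €128,981.16):
Base rate for H-210 is €7.15/kg.
Origin Junos qualifies under the Nareth–Junos agreement and H-210 is covered: preferential rate Free applies instead.
The additional-duty order on H-210 targets Seray, not Junos; it does not apply.
Duty = €128,981.16 × 0% = €0.00.
Line 2 (A-903, Tyrmark, 3,536 pairs, €314,138.24):
Base rate for A-903 is 16.5% + €2.85/pair.
The additional-duty order on A-903 targets Seray, not Tyrmark; it does not apply.
Duty = €314,138.24 × 16.5% + 3,536 × €2.85 = €61,910.41.
Total = €0.00 + €61,910.41 = €61,910.41.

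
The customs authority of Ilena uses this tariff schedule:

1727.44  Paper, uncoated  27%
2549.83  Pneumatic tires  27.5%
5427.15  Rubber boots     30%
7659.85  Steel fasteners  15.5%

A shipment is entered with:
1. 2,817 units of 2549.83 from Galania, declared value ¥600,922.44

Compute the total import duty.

Line 1 (2549.83, Galania, 2,817 units, ¥600,922.44):
Base rate for 2549.83 is 27.5%.
Duty = ¥600,922.44 × 27.5% = ¥165,253.67.

¥165,253.67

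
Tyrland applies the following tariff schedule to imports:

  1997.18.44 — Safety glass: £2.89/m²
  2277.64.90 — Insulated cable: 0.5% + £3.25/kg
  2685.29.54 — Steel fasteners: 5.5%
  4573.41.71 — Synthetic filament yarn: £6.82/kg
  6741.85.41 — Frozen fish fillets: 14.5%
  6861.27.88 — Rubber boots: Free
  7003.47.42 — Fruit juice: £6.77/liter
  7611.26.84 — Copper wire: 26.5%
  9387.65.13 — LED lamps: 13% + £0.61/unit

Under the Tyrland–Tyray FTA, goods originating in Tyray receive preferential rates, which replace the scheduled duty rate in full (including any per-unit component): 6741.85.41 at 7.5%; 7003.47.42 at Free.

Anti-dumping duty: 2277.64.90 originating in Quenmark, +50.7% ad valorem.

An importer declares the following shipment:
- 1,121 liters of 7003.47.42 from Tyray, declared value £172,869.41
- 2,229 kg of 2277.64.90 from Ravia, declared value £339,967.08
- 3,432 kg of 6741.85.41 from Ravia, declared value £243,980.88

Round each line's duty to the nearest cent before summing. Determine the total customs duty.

Line 1 (7003.47.42, Tyray, 1,121 liters, £172,869.41):
Base rate for 7003.47.42 is £6.77/liter.
Origin Tyray qualifies under the Tyrland–Tyray agreement and 7003.47.42 is covered: preferential rate Free applies instead.
Duty = £172,869.41 × 0% = £0.00.
Line 2 (2277.64.90, Ravia, 2,229 kg, £339,967.08):
Base rate for 2277.64.90 is 0.5% + £3.25/kg.
The additional-duty order on 2277.64.90 targets Quenmark, not Ravia; it does not apply.
Duty = £339,967.08 × 0.5% + 2,229 × £3.25 = £8,944.09.
Line 3 (6741.85.41, Ravia, 3,432 kg, £243,980.88):
Base rate for 6741.85.41 is 14.5%.
6741.85.41 has an FTA preferential rate, but origin Ravia is not Tyray; base rate stands.
Duty = £243,980.88 × 14.5% = £35,377.23.
Total = £0.00 + £8,944.09 + £35,377.23 = £44,321.32.

£44,321.32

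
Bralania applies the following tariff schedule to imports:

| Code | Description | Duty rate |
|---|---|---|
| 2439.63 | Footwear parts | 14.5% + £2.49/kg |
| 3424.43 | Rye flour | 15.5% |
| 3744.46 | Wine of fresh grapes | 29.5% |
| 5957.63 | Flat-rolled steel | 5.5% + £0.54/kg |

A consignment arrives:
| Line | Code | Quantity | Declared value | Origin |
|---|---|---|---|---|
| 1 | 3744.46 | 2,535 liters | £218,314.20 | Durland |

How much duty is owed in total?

Line 1 (3744.46, Durland, 2,535 liters, £218,314.20):
Base rate for 3744.46 is 29.5%.
Duty = £218,314.20 × 29.5% = £64,402.69.

£64,402.69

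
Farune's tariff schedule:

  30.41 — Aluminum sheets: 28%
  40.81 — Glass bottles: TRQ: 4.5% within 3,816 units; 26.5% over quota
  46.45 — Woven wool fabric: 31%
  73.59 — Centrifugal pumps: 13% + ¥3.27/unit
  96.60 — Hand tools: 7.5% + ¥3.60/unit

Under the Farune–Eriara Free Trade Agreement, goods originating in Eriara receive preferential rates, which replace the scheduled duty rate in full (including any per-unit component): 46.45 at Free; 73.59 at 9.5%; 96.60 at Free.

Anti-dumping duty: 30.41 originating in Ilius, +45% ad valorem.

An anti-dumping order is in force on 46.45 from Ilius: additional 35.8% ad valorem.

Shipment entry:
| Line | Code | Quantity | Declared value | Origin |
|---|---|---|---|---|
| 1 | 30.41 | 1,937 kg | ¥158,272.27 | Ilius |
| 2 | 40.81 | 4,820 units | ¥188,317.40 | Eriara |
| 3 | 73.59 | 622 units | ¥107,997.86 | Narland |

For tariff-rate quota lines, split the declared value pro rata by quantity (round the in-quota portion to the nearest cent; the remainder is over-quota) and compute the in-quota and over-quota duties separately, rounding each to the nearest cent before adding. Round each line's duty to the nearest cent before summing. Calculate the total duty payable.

Line 1 (30.41, Ilius, 1,937 kg, ¥158,272.27):
Base rate for 30.41 is 28%.
Additional duty on 30.41 from Ilius: +45%. Applied ad valorem rate: 28% + 45% = 73%.
Duty = ¥158,272.27 × 73% = ¥115,538.76.
Line 2 (40.81, Eriara, 4,820 units, ¥188,317.40):
Code 40.81 is under a tariff-rate quota (threshold 3,816 units). In-quota: 3,816 units at 4.5%; over-quota: 1,004 units at 26.5%.
Pro-rata value split: in-quota = ¥188,317.40 × 3,816/4,820 = ¥149,091.12; over-quota = ¥188,317.40 − ¥149,091.12 = ¥39,226.28.
In-quota duty = ¥149,091.12 × 4.5% = ¥6,709.10. Over-quota duty = ¥39,226.28 × 26.5% = ¥10,394.96.
Line duty = ¥6,709.10 + ¥10,394.96 = ¥17,104.06.
Line 3 (73.59, Narland, 622 units, ¥107,997.86):
Base rate for 73.59 is 13% + ¥3.27/unit.
73.59 has an FTA preferential rate, but origin Narland is not Eriara; base rate stands.
Duty = ¥107,997.86 × 13% + 622 × ¥3.27 = ¥16,073.66.
Total = ¥115,538.76 + ¥17,104.06 + ¥16,073.66 = ¥148,716.48.

¥148,716.48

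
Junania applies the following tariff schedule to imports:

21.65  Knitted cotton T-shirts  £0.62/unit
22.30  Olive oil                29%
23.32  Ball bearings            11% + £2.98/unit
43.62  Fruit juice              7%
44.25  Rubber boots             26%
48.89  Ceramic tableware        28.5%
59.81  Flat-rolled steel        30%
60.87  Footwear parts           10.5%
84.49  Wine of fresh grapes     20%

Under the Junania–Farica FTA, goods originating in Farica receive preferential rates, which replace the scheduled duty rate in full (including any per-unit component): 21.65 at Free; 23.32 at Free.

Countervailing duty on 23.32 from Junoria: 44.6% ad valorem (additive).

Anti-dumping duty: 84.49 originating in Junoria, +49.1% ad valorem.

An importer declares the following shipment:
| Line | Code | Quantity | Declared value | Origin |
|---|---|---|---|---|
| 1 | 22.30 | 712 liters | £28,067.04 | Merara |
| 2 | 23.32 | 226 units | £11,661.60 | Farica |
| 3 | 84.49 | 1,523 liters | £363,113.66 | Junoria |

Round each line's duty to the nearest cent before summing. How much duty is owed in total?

Line 1 (22.30, Merara, 712 liters, £28,067.04):
Base rate for 22.30 is 29%.
Duty = £28,067.04 × 29% = £8,139.44.
Line 2 (23.32, Farica, 226 units, £11,661.60):
Base rate for 23.32 is 11% + £2.98/unit.
Origin Farica qualifies under the Junania–Farica agreement and 23.32 is covered: preferential rate Free applies instead.
The additional-duty order on 23.32 targets Junoria, not Farica; it does not apply.
Duty = £11,661.60 × 0% = £0.00.
Line 3 (84.49, Junoria, 1,523 liters, £363,113.66):
Base rate for 84.49 is 20%.
Additional duty on 84.49 from Junoria: +49.1%. Applied ad valorem rate: 20% + 49.1% = 69.1%.
Duty = £363,113.66 × 69.1% = £250,911.54.
Total = £8,139.44 + £0.00 + £250,911.54 = £259,050.98.

£259,050.98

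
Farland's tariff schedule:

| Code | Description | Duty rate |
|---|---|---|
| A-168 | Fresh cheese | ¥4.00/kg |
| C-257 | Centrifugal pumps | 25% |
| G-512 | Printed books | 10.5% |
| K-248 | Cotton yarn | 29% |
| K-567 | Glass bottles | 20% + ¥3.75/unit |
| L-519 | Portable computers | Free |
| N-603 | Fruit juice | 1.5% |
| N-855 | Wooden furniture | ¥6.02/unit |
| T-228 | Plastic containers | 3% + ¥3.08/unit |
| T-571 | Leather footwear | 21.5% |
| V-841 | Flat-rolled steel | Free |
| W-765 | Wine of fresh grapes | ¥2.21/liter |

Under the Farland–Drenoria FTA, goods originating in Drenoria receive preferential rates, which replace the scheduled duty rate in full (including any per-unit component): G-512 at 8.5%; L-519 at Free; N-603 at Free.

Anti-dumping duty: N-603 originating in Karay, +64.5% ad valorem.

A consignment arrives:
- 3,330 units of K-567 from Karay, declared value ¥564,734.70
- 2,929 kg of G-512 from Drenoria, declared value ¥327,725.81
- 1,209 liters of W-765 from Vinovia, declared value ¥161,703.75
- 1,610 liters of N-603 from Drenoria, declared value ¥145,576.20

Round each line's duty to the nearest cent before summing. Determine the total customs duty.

Line 1 (K-567, Karay, 3,330 units, ¥564,734.70):
Base rate for K-567 is 20% + ¥3.75/unit.
Duty = ¥564,734.70 × 20% + 3,330 × ¥3.75 = ¥125,434.44.
Line 2 (G-512, Drenoria, 2,929 kg, ¥327,725.81):
Base rate for G-512 is 10.5%.
Origin Drenoria qualifies under the Farland–Drenoria agreement and G-512 is covered: preferential rate 8.5% applies instead.
Duty = ¥327,725.81 × 8.5% = ¥27,856.69.
Line 3 (W-765, Vinovia, 1,209 liters, ¥161,703.75):
Base rate for W-765 is ¥2.21/liter.
Duty = 1,209 × ¥2.21 = ¥2,671.89.
Line 4 (N-603, Drenoria, 1,610 liters, ¥145,576.20):
Base rate for N-603 is 1.5%.
Origin Drenoria qualifies under the Farland–Drenoria agreement and N-603 is covered: preferential rate Free applies instead.
The additional-duty order on N-603 targets Karay, not Drenoria; it does not apply.
Duty = ¥145,576.20 × 0% = ¥0.00.
Total = ¥125,434.44 + ¥27,856.69 + ¥2,671.89 + ¥0.00 = ¥155,963.02.

¥155,963.02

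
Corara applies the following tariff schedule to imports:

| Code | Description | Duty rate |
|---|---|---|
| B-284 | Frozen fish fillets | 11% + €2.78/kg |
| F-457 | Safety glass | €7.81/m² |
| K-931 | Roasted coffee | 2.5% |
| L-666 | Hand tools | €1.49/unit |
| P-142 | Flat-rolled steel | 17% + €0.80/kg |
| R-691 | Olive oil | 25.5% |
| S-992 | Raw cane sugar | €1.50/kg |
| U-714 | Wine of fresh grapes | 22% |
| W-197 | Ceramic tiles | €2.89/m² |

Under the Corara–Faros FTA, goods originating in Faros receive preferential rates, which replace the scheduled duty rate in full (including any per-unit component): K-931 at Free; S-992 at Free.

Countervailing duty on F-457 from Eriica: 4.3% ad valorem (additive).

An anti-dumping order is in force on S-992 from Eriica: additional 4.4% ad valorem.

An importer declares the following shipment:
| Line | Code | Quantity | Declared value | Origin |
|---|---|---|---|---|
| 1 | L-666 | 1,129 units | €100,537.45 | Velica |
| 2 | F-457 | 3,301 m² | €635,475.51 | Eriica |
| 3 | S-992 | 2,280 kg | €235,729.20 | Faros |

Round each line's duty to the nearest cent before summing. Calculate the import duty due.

€54,788.47

Line 1 (L-666, Velica, 1,129 units, €100,537.45):
Base rate for L-666 is €1.49/unit.
Duty = 1,129 × €1.49 = €1,682.21.
Line 2 (F-457, Eriica, 3,301 m², €635,475.51):
Base rate for F-457 is €7.81/m².
Additional duty on F-457 from Eriica: +4.3% ad valorem. Applied ad valorem rate = 4.3%.
Duty = €635,475.51 × 4.3% + 3,301 × €7.81 = €53,106.26.
Line 3 (S-992, Faros, 2,280 kg, €235,729.20):
Base rate for S-992 is €1.50/kg.
Origin Faros qualifies under the Corara–Faros agreement and S-992 is covered: preferential rate Free applies instead.
The additional-duty order on S-992 targets Eriica, not Faros; it does not apply.
Duty = €235,729.20 × 0% = €0.00.
Total = €1,682.21 + €53,106.26 + €0.00 = €54,788.47.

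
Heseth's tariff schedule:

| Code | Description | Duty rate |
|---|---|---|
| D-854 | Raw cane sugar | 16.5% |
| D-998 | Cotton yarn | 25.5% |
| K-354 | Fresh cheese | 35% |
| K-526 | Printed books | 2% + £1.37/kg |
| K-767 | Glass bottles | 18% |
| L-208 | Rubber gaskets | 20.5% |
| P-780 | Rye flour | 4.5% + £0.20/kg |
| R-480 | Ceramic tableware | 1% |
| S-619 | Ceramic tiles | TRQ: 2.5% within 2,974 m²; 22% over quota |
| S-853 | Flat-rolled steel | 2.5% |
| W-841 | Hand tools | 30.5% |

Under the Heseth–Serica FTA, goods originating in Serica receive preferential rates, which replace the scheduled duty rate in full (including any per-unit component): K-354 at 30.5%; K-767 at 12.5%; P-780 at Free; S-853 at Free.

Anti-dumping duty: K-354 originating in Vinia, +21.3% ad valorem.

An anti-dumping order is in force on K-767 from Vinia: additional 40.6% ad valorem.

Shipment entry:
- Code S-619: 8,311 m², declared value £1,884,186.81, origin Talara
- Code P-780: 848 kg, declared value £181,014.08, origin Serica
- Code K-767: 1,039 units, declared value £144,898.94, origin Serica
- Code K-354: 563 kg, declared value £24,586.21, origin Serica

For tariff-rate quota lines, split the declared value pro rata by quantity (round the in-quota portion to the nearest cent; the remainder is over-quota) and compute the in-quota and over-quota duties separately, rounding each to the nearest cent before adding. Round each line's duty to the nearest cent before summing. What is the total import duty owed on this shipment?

£308,656.33

Line 1 (S-619, Talara, 8,311 m², £1,884,186.81):
Code S-619 is under a tariff-rate quota (threshold 2,974 m²). In-quota: 2,974 m² at 2.5%; over-quota: 5,337 m² at 22%.
Pro-rata value split: in-quota = £1,884,186.81 × 2,974/8,311 = £674,235.54; over-quota = £1,884,186.81 − £674,235.54 = £1,209,951.27.
In-quota duty = £674,235.54 × 2.5% = £16,855.89. Over-quota duty = £1,209,951.27 × 22% = £266,189.28.
Line duty = £16,855.89 + £266,189.28 = £283,045.17.
Line 2 (P-780, Serica, 848 kg, £181,014.08):
Base rate for P-780 is 4.5% + £0.20/kg.
Origin Serica qualifies under the Heseth–Serica agreement and P-780 is covered: preferential rate Free applies instead.
Duty = £181,014.08 × 0% = £0.00.
Line 3 (K-767, Serica, 1,039 units, £144,898.94):
Base rate for K-767 is 18%.
Origin Serica qualifies under the Heseth–Serica agreement and K-767 is covered: preferential rate 12.5% applies instead.
The additional-duty order on K-767 targets Vinia, not Serica; it does not apply.
Duty = £144,898.94 × 12.5% = £18,112.37.
Line 4 (K-354, Serica, 563 kg, £24,586.21):
Base rate for K-354 is 35%.
Origin Serica qualifies under the Heseth–Serica agreement and K-354 is covered: preferential rate 30.5% applies instead.
The additional-duty order on K-354 targets Vinia, not Serica; it does not apply.
Duty = £24,586.21 × 30.5% = £7,498.79.
Total = £283,045.17 + £0.00 + £18,112.37 + £7,498.79 = £308,656.33.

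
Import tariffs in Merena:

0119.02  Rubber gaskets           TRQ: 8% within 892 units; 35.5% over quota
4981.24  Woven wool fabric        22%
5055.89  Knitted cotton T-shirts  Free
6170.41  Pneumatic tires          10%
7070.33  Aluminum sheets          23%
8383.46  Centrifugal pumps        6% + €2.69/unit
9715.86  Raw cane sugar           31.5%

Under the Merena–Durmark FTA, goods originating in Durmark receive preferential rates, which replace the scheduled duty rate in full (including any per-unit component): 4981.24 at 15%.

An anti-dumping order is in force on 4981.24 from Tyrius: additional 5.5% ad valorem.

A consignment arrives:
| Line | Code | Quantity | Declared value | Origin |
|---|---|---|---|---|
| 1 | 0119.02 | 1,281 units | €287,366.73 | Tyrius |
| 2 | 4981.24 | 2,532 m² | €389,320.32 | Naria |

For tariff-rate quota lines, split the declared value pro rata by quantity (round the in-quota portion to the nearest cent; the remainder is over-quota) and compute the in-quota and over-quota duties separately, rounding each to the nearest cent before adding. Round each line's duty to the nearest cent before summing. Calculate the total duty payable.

€132,637.51

Line 1 (0119.02, Tyrius, 1,281 units, €287,366.73):
Code 0119.02 is under a tariff-rate quota (threshold 892 units). In-quota: 892 units at 8%; over-quota: 389 units at 35.5%.
Pro-rata value split: in-quota = €287,366.73 × 892/1,281 = €200,102.36; over-quota = €287,366.73 − €200,102.36 = €87,264.37.
In-quota duty = €200,102.36 × 8% = €16,008.19. Over-quota duty = €87,264.37 × 35.5% = €30,978.85.
Line duty = €16,008.19 + €30,978.85 = €46,987.04.
Line 2 (4981.24, Naria, 2,532 m², €389,320.32):
Base rate for 4981.24 is 22%.
4981.24 has an FTA preferential rate, but origin Naria is not Durmark; base rate stands.
The additional-duty order on 4981.24 targets Tyrius, not Naria; it does not apply.
Duty = €389,320.32 × 22% = €85,650.47.
Total = €46,987.04 + €85,650.47 = €132,637.51.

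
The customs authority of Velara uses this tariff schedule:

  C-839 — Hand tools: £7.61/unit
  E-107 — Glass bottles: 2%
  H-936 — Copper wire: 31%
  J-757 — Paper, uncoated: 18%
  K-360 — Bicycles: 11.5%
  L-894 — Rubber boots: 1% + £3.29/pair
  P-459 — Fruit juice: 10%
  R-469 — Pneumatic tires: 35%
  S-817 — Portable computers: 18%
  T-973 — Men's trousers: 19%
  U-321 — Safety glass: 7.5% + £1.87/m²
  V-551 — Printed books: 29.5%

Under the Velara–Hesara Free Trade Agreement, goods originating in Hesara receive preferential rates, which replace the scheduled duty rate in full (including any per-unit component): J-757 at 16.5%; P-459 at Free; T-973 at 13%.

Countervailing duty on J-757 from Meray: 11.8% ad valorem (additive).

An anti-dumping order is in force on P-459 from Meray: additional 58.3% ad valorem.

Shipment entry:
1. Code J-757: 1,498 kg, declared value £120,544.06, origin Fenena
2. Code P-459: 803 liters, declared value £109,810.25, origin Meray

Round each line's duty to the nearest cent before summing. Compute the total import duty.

£96,698.33

Line 1 (J-757, Fenena, 1,498 kg, £120,544.06):
Base rate for J-757 is 18%.
J-757 has an FTA preferential rate, but origin Fenena is not Hesara; base rate stands.
The additional-duty order on J-757 targets Meray, not Fenena; it does not apply.
Duty = £120,544.06 × 18% = £21,697.93.
Line 2 (P-459, Meray, 803 liters, £109,810.25):
Base rate for P-459 is 10%.
P-459 has an FTA preferential rate, but origin Meray is not Hesara; base rate stands.
Additional duty on P-459 from Meray: +58.3%. Applied ad valorem rate: 10% + 58.3% = 68.3%.
Duty = £109,810.25 × 68.3% = £75,000.40.
Total = £21,697.93 + £75,000.40 = £96,698.33.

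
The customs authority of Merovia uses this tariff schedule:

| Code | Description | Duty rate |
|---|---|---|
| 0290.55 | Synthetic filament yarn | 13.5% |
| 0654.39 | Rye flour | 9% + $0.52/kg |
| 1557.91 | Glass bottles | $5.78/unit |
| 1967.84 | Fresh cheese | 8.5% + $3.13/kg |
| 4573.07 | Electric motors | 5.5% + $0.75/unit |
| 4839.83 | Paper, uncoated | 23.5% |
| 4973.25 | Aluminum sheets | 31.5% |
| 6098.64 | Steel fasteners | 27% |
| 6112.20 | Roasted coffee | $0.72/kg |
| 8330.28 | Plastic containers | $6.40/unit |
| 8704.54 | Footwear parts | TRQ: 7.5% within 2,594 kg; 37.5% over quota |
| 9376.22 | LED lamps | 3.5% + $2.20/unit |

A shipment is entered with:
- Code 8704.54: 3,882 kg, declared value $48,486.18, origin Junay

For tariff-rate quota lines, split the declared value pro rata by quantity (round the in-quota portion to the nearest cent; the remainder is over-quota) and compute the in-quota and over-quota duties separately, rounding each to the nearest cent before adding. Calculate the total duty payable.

$8,462.60

Line 1 (8704.54, Junay, 3,882 kg, $48,486.18):
Code 8704.54 is under a tariff-rate quota (threshold 2,594 kg). In-quota: 2,594 kg at 7.5%; over-quota: 1,288 kg at 37.5%.
Pro-rata value split: in-quota = $48,486.18 × 2,594/3,882 = $32,399.06; over-quota = $48,486.18 − $32,399.06 = $16,087.12.
In-quota duty = $32,399.06 × 7.5% = $2,429.93. Over-quota duty = $16,087.12 × 37.5% = $6,032.67.
Line duty = $2,429.93 + $6,032.67 = $8,462.60.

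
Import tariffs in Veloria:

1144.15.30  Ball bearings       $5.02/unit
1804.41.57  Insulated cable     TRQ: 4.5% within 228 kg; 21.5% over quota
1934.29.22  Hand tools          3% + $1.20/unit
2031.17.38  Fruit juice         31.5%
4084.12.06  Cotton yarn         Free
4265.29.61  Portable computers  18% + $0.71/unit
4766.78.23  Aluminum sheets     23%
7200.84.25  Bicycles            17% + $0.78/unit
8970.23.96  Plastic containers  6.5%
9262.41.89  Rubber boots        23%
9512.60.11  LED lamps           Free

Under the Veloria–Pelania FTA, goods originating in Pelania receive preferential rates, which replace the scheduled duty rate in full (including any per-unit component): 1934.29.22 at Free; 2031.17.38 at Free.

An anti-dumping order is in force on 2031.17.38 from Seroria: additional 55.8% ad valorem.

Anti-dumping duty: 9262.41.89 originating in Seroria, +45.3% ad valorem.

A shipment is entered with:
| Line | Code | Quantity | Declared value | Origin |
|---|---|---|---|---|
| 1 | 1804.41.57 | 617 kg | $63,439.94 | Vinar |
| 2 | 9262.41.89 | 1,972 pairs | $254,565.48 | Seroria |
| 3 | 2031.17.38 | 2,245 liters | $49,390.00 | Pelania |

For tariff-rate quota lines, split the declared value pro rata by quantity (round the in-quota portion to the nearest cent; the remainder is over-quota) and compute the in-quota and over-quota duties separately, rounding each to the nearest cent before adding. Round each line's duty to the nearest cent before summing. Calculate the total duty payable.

Line 1 (1804.41.57, Vinar, 617 kg, $63,439.94):
Code 1804.41.57 is under a tariff-rate quota (threshold 228 kg). In-quota: 228 kg at 4.5%; over-quota: 389 kg at 21.5%.
Pro-rata value split: in-quota = $63,439.94 × 228/617 = $23,442.96; over-quota = $63,439.94 − $23,442.96 = $39,996.98.
In-quota duty = $23,442.96 × 4.5% = $1,054.93. Over-quota duty = $39,996.98 × 21.5% = $8,599.35.
Line duty = $1,054.93 + $8,599.35 = $9,654.28.
Line 2 (9262.41.89, Seroria, 1,972 pairs, $254,565.48):
Base rate for 9262.41.89 is 23%.
Additional duty on 9262.41.89 from Seroria: +45.3%. Applied ad valorem rate: 23% + 45.3% = 68.3%.
Duty = $254,565.48 × 68.3% = $173,868.22.
Line 3 (2031.17.38, Pelania, 2,245 liters, $49,390.00):
Base rate for 2031.17.38 is 31.5%.
Origin Pelania qualifies under the Veloria–Pelania agreement and 2031.17.38 is covered: preferential rate Free applies instead.
The additional-duty order on 2031.17.38 targets Seroria, not Pelania; it does not apply.
Duty = $49,390.00 × 0% = $0.00.
Total = $9,654.28 + $173,868.22 + $0.00 = $183,522.50.

$183,522.50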